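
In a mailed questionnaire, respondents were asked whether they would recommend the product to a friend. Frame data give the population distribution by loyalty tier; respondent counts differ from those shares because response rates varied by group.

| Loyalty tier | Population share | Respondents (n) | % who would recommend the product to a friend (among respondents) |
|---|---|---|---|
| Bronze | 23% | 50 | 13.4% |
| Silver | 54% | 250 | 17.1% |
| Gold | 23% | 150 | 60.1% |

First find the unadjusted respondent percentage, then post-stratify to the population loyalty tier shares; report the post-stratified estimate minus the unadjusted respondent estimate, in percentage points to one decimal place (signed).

-4.9 percentage points

Naive respondent-only estimate (weights = respondent counts):
  (50/450)×13.4 + (250/450)×17.1 + (150/450)×60.1 = 31.0222%
Post-stratifying to population shares instead:
  0.23×13.4 + 0.54×17.1 + 0.23×60.1 = 26.139%
Difference = 26.139 − 31.0222 = -4.8832 pp.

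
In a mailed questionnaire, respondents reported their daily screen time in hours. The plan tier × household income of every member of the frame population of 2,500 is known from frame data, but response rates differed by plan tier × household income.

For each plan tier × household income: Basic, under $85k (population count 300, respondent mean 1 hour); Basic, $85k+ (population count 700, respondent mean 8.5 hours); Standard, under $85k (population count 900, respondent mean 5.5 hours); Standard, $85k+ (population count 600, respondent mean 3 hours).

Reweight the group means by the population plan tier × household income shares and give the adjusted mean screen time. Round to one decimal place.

5.2

Post-stratification weights by population share, not respondent share:
  Basic, under $85k: (300/2,500) × 1 = 0.12
  Basic, $85k+: (700/2,500) × 8.5 = 2.38
  Standard, under $85k: (900/2,500) × 5.5 = 1.98
  Standard, $85k+: (600/2,500) × 3 = 0.72
Post-stratified estimate = 5.2 → 5.2.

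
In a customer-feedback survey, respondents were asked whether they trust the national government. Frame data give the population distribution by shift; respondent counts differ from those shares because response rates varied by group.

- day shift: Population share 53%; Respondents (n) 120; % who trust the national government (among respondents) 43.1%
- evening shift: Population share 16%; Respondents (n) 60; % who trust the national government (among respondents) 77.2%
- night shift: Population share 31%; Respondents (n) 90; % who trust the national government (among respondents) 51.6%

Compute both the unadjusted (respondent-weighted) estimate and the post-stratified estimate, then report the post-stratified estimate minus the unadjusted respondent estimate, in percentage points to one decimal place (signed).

Without adjustment, the pooled respondent share is:
  (120/270)×43.1 + (60/270)×77.2 + (90/270)×51.6 = 53.5111%
Reweighting by population shift shares:
  0.53×43.1 + 0.16×77.2 + 0.31×51.6 = 51.191%
Difference = 51.191 − 53.5111 = -2.3201 pp.

-2.3 percentage points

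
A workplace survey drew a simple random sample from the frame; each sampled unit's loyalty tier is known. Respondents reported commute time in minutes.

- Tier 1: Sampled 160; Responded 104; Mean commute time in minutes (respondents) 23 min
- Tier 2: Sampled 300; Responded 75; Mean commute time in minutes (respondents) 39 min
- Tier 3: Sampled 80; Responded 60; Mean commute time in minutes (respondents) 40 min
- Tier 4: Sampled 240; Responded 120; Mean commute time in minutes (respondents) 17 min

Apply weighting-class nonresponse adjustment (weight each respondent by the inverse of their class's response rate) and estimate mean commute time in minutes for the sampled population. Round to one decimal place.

Class response rates: Tier 1 104/160 = 65%, Tier 2 75/300 = 25%, Tier 3 60/80 = 75%, Tier 4 120/240 = 50%.
With weight = n_sampled/n_responded per class, the weighted class total is n_sampled:
  Tier 1: 160 × 23 = 3680
  Tier 2: 300 × 39 = 11,700
  Tier 3: 80 × 40 = 3200
  Tier 4: 240 × 17 = 4080
Adjusted estimate = 22,660 / 780 = 29.0513 → 29.1.

29.1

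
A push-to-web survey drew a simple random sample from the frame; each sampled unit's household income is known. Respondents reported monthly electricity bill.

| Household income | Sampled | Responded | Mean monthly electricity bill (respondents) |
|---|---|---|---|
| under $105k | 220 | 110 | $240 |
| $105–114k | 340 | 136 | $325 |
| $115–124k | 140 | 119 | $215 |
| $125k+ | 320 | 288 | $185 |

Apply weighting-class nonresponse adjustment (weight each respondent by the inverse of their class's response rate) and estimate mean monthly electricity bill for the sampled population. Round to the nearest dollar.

Response rates by class: under $105k 110/220 = 50%, $105–114k 136/340 = 40%, $115–124k 119/140 = 85%, $125k+ 288/320 = 90%.
Each respondent's weight = sampled/responded in their class; summing within a class gives n_sampled, so:
  under $105k: 220 × 240 = 52,800
  $105–114k: 340 × 325 = 110,500
  $115–124k: 140 × 215 = 30,100
  $125k+: 320 × 185 = 59,200
Adjusted estimate = 252,600 / 1,020 = 247.647 → $248.

$248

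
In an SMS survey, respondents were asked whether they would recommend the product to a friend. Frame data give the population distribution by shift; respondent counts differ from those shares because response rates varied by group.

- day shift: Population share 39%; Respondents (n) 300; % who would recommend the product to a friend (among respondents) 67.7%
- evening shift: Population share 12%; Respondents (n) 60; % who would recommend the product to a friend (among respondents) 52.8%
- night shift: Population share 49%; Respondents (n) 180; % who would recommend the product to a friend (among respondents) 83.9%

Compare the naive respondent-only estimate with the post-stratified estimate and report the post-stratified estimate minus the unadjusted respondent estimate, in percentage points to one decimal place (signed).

+2.4 percentage points

Unadjusted (pooled respondent) estimate weights by respondent counts:
  (300/540)×67.7 + (60/540)×52.8 + (180/540)×83.9 = 71.4444%
Post-stratifying to population shares instead:
  0.39×67.7 + 0.12×52.8 + 0.49×83.9 = 73.85%
Difference = 73.85 − 71.4444 = 2.4056 pp.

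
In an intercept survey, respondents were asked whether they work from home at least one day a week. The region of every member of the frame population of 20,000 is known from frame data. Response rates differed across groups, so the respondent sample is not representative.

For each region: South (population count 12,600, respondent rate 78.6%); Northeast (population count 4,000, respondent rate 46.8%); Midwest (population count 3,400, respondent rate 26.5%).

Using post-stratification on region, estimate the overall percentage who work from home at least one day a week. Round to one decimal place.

Weight each group's respondent value by its population share:
  South: (12,600/20,000) × 78.6 = 49.518
  Northeast: (4,000/20,000) × 46.8 = 9.36
  Midwest: (3,400/20,000) × 26.5 = 4.505
Post-stratified estimate = 63.383 → 63.4%.

63.4%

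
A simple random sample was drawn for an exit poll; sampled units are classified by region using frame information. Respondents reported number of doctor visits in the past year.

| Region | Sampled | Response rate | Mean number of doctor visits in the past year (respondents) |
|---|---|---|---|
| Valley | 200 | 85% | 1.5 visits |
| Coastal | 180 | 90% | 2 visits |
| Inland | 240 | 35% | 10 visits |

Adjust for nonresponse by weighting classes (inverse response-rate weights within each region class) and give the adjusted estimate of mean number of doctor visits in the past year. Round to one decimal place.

Inverse-response-rate weighting restores each class to its sampled count, so class totals weight by n_sampled:
  Valley: 200 × 1.5 = 300
  Coastal: 180 × 2 = 360
  Inland: 240 × 10 = 2400
Adjusted estimate = 3060 / 620 = 4.93548 → 4.9.

4.9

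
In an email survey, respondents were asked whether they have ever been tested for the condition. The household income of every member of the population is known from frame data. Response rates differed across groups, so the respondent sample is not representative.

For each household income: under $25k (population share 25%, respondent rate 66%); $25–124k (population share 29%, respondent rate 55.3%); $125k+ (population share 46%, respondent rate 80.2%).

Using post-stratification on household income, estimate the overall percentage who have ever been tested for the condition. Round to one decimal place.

Reweight to the known household income distribution:
  under $25k: 0.25 × 66 = 16.5
  $25–124k: 0.29 × 55.3 = 16.037
  $125k+: 0.46 × 80.2 = 36.892
Post-stratified estimate = 69.429 → 69.4%.

69.4%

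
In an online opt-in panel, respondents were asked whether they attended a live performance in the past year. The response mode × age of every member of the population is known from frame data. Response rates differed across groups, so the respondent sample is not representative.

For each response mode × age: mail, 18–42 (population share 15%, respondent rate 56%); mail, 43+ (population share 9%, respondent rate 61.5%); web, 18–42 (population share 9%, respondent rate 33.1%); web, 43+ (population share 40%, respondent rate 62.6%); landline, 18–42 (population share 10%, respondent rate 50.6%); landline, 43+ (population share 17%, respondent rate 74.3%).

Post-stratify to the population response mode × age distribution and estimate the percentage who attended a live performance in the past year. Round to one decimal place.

Each cell contributes population-share × respondent value:
  mail, 18–42: 0.15 × 56 = 8.4
  mail, 43+: 0.09 × 61.5 = 5.535
  web, 18–42: 0.09 × 33.1 = 2.979
  web, 43+: 0.4 × 62.6 = 25.04
  landline, 18–42: 0.1 × 50.6 = 5.06
  landline, 43+: 0.17 × 74.3 = 12.631
Post-stratified estimate = 59.645 → 59.6%.

59.6%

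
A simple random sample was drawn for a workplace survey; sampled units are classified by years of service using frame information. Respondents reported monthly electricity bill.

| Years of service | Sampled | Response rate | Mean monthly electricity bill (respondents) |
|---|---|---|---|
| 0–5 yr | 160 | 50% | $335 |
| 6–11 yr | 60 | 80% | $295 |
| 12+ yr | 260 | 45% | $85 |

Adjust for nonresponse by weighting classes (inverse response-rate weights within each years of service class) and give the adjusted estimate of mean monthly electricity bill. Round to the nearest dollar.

$195

Each respondent's weight = sampled/responded in their class; summing within a class gives n_sampled, so:
  0–5 yr: 160 × 335 = 53,600
  6–11 yr: 60 × 295 = 17,700
  12+ yr: 260 × 85 = 22,100
Adjusted estimate = 93,400 / 480 = 194.583 → $195.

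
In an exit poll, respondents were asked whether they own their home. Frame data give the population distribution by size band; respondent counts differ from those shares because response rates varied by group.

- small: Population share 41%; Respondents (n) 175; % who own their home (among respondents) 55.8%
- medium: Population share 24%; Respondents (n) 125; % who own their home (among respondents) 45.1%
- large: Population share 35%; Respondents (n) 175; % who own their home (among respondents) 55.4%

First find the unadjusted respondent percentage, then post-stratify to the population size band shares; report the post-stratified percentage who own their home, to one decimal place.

53.1%

Unadjusted (pooled respondent) estimate weights by respondent counts:
  (175/475)×55.8 + (125/475)×45.1 + (175/475)×55.4 = 52.8368%
Post-stratifying to population shares instead:
  0.41×55.8 + 0.24×45.1 + 0.35×55.4 = 53.092%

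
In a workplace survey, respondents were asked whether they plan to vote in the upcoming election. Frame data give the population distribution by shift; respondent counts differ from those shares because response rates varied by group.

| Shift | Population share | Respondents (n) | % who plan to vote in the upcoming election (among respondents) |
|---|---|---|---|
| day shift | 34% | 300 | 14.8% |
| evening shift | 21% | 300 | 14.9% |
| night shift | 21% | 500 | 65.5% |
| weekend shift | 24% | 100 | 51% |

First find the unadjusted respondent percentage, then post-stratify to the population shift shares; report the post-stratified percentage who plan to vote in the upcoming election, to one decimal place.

34.2%

Unadjusted (pooled respondent) estimate weights by respondent counts:
  (300/1200)×14.8 + (300/1200)×14.9 + (500/1200)×65.5 + (100/1200)×51 = 38.9667%
Post-stratifying to population shares instead:
  0.34×14.8 + 0.21×14.9 + 0.21×65.5 + 0.24×51 = 34.156%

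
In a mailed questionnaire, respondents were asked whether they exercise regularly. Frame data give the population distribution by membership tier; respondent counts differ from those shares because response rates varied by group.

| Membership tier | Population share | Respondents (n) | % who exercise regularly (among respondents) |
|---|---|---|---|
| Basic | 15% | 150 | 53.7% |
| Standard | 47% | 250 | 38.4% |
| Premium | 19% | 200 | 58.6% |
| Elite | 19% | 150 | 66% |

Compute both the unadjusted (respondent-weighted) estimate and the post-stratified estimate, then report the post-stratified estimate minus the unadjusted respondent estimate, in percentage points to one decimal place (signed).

-2.6 percentage points

Without adjustment, the pooled respondent share is:
  (150/750)×53.7 + (250/750)×38.4 + (200/750)×58.6 + (150/750)×66 = 52.3667%
Reweighting by population membership tier shares:
  0.15×53.7 + 0.47×38.4 + 0.19×58.6 + 0.19×66 = 49.777%
Difference = 49.777 − 52.3667 = -2.5897 pp.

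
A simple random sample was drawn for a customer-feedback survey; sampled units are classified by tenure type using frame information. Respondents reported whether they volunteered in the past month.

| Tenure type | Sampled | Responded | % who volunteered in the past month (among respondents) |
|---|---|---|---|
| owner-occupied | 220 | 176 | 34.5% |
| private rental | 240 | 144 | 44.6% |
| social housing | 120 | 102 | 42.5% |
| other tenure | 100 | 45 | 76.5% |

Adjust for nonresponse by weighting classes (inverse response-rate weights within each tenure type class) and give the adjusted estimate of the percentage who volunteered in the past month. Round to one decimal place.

45.7%

Class response rates: owner-occupied 176/220 = 80%, private rental 144/240 = 60%, social housing 102/120 = 85%, other tenure 45/100 = 45%.
Inverse-response-rate weighting restores each class to its sampled count, so class totals weight by n_sampled:
  owner-occupied: 220 × 34.5 = 7590
  private rental: 240 × 44.6 = 10,704
  social housing: 120 × 42.5 = 5100
  other tenure: 100 × 76.5 = 7650
Adjusted estimate = 31,044 / 680 = 45.6529 → 45.7%.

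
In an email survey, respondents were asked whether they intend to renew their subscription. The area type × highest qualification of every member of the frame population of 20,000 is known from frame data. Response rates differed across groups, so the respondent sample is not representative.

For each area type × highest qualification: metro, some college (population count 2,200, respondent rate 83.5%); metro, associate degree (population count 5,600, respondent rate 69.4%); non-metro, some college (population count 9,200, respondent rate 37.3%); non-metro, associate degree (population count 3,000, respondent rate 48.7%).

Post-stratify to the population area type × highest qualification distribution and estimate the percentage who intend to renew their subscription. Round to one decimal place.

Reweight to the known area type × highest qualification distribution:
  metro, some college: (2,200/20,000) × 83.5 = 9.185
  metro, associate degree: (5,600/20,000) × 69.4 = 19.432
  non-metro, some college: (9,200/20,000) × 37.3 = 17.158
  non-metro, associate degree: (3,000/20,000) × 48.7 = 7.305
Post-stratified estimate = 53.08 → 53.1%.

53.1%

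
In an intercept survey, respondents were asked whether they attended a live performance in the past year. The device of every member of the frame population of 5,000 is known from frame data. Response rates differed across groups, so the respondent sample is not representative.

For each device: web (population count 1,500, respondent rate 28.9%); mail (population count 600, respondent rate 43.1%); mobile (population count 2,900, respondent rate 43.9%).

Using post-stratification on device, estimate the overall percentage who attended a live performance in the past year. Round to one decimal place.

39.3%

Reweight to the known device distribution:
  web: (1,500/5,000) × 28.9 = 8.67
  mail: (600/5,000) × 43.1 = 5.172
  mobile: (2,900/5,000) × 43.9 = 25.462
Post-stratified estimate = 39.304 → 39.3%.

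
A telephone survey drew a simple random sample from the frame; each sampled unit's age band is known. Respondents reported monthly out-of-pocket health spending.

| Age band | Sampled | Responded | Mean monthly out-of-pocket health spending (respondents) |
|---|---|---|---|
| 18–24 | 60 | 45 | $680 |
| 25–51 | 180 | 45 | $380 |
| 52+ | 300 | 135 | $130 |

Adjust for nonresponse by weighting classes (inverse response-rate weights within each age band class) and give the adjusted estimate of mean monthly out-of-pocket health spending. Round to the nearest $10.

$270

Response rates by class: 18–24 45/60 = 75%, 25–51 45/180 = 25%, 52+ 135/300 = 45%.
Each respondent's weight = sampled/responded in their class; summing within a class gives n_sampled, so:
  18–24: 60 × 680 = 40,800
  25–51: 180 × 380 = 68,400
  52+: 300 × 130 = 39,000
Adjusted estimate = 148,200 / 540 = 274.444 → $270.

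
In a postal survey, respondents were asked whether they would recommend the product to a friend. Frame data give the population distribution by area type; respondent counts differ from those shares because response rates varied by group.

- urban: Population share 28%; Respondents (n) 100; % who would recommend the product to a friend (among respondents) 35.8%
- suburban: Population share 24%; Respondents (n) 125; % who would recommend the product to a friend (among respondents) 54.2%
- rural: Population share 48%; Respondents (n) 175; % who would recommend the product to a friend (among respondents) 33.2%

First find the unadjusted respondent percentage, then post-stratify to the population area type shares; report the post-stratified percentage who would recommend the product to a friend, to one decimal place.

Naive respondent-only estimate (weights = respondent counts):
  (100/400)×35.8 + (125/400)×54.2 + (175/400)×33.2 = 40.4125%
Post-stratified estimate weights by population shares:
  0.28×35.8 + 0.24×54.2 + 0.48×33.2 = 38.968%

39.0%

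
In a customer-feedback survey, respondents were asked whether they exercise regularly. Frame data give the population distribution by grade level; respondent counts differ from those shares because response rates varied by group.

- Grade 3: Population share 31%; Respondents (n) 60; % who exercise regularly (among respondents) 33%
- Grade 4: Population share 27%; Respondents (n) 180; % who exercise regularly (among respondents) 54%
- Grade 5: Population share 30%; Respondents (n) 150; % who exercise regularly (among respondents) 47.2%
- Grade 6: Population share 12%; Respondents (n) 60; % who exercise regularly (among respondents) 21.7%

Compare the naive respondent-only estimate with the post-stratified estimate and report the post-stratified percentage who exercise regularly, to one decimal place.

41.6%

Without adjustment, the pooled respondent share is:
  (60/450)×33 + (180/450)×54 + (150/450)×47.2 + (60/450)×21.7 = 44.6267%
Reweighting by population grade level shares:
  0.31×33 + 0.27×54 + 0.3×47.2 + 0.12×21.7 = 41.574%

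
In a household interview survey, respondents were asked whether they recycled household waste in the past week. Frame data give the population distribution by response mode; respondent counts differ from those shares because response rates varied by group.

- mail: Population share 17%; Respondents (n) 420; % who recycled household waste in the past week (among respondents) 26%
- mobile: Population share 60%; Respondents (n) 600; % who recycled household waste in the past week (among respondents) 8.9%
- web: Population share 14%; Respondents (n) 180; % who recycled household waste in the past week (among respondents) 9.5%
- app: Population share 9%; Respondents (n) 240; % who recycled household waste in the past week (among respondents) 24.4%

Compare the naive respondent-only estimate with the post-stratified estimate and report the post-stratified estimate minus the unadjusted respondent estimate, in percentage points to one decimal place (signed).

-3.3 percentage points

Naive respondent-only estimate (weights = respondent counts):
  (420/1440)×26 + (600/1440)×8.9 + (180/1440)×9.5 + (240/1440)×24.4 = 16.5458%
Post-stratifying to population shares instead:
  0.17×26 + 0.6×8.9 + 0.14×9.5 + 0.09×24.4 = 13.286%
Difference = 13.286 − 16.5458 = -3.2598 pp.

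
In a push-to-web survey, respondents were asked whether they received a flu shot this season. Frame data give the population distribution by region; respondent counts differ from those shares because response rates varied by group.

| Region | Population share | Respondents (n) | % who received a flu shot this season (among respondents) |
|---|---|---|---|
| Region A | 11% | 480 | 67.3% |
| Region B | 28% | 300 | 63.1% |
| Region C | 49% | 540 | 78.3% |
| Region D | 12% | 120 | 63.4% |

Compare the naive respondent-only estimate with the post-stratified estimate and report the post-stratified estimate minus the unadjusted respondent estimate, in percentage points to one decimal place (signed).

Unadjusted (pooled respondent) estimate weights by respondent counts:
  (480/1440)×67.3 + (300/1440)×63.1 + (540/1440)×78.3 + (120/1440)×63.4 = 70.225%
Reweighting by population region shares:
  0.11×67.3 + 0.28×63.1 + 0.49×78.3 + 0.12×63.4 = 71.046%
Difference = 71.046 − 70.225 = 0.821 pp.

+0.8 percentage points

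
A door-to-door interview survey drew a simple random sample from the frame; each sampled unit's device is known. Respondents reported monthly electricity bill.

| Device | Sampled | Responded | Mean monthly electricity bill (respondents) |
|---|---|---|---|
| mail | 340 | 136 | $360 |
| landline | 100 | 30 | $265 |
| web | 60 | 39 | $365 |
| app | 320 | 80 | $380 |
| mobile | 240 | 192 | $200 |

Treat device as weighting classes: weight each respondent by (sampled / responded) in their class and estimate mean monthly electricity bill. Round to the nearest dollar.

Response rates by class: mail 136/340 = 40%, landline 30/100 = 30%, web 39/60 = 65%, app 80/320 = 25%, mobile 192/240 = 80%.
Each respondent's weight = sampled/responded in their class; summing within a class gives n_sampled, so:
  mail: 340 × 360 = 122,400
  landline: 100 × 265 = 26,500
  web: 60 × 365 = 21,900
  app: 320 × 380 = 121,600
  mobile: 240 × 200 = 48,000
Adjusted estimate = 340,400 / 1,060 = 321.132 → $321.

$321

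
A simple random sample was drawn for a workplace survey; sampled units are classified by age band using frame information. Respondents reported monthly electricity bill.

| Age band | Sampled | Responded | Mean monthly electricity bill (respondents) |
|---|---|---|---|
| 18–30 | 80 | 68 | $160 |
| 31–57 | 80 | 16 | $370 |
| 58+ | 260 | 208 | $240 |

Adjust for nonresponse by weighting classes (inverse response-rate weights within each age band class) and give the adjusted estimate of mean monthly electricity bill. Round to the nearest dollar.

$250

Response rates by class: 18–30 68/80 = 85%, 31–57 16/80 = 20%, 58+ 208/260 = 80%.
Weighting each respondent by the inverse class response rate inflates each class back to its sampled size, so the class weight is n_sampled:
  18–30: 80 × 160 = 12,800
  31–57: 80 × 370 = 29,600
  58+: 260 × 240 = 62,400
Adjusted estimate = 104,800 / 420 = 249.524 → $250.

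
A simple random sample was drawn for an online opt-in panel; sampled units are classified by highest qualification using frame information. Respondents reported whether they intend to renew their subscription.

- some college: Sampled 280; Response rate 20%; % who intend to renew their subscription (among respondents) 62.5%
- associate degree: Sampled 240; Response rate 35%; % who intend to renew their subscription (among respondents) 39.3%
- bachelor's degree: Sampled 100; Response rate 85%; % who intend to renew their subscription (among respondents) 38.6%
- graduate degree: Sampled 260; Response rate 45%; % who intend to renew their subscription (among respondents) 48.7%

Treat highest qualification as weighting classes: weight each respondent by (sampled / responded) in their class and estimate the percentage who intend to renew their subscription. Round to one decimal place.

Inverse-response-rate weighting restores each class to its sampled count, so class totals weight by n_sampled:
  some college: 280 × 62.5 = 17,500
  associate degree: 240 × 39.3 = 9432
  bachelor's degree: 100 × 38.6 = 3860
  graduate degree: 260 × 48.7 = 12,662
Adjusted estimate = 43,454 / 880 = 49.3795 → 49.4%.

49.4%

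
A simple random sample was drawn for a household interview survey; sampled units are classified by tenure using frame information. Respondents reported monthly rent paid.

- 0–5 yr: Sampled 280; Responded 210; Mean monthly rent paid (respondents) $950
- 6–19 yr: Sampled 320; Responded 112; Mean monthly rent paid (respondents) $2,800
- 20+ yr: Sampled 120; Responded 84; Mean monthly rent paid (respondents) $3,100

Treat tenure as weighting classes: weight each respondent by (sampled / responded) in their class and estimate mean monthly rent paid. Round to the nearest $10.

$2,130

Response rates by class: 0–5 yr 210/280 = 75%, 6–19 yr 112/320 = 35%, 20+ yr 84/120 = 70%.
Weighting each respondent by the inverse class response rate inflates each class back to its sampled size, so the class weight is n_sampled:
  0–5 yr: 280 × 950 = 266,000
  6–19 yr: 320 × 2800 = 896,000
  20+ yr: 120 × 3100 = 372,000
Adjusted estimate = 1,534,000 / 720 = 2130.56 → $2,130.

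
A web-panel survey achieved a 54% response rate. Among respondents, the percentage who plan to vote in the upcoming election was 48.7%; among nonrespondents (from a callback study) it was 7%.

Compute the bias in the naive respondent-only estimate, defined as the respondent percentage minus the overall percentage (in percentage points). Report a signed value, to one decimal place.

+19.2 percentage points

Nonresponse fraction = 1 − 0.54 = 0.46.
Bias = (nonresponse fraction) × (respondent percentage − nonrespondent percentage)
     = 0.46 × (48.7 − 7) = 0.46 × 41.7 = 19.182.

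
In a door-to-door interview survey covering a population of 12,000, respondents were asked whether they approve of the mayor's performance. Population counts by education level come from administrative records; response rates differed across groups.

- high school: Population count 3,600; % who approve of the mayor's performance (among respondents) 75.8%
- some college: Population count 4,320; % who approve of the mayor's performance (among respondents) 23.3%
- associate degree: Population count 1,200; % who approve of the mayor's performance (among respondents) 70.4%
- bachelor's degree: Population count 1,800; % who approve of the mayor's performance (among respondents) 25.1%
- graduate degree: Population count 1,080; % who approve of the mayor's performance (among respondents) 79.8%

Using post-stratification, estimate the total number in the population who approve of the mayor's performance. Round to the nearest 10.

Estimated count per cell = population count × respondent percentage:
  high school: 3,600 × 75.8% = 2728.8
  some college: 4,320 × 23.3% = 1006.56
  associate degree: 1,200 × 70.4% = 844.8
  bachelor's degree: 1,800 × 25.1% = 451.8
  graduate degree: 1,080 × 79.8% = 861.84
Estimated total = 5893.8 → 5,890.

5,890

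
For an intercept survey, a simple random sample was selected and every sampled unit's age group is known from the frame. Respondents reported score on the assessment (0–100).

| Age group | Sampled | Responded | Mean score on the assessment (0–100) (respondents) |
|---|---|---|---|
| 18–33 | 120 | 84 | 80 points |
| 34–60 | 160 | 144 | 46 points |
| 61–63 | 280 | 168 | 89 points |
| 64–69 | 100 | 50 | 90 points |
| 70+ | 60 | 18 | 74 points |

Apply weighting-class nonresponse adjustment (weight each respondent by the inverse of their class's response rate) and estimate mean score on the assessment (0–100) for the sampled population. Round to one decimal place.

Class response rates: 18–33 84/120 = 70%, 34–60 144/160 = 90%, 61–63 168/280 = 60%, 64–69 50/100 = 50%, 70+ 18/60 = 30%.
Each respondent's weight = sampled/responded in their class; summing within a class gives n_sampled, so:
  18–33: 120 × 80 = 9600
  34–60: 160 × 46 = 7360
  61–63: 280 × 89 = 24,920
  64–69: 100 × 90 = 9000
  70+: 60 × 74 = 4440
Adjusted estimate = 55,320 / 720 = 76.8333 → 76.8.

76.8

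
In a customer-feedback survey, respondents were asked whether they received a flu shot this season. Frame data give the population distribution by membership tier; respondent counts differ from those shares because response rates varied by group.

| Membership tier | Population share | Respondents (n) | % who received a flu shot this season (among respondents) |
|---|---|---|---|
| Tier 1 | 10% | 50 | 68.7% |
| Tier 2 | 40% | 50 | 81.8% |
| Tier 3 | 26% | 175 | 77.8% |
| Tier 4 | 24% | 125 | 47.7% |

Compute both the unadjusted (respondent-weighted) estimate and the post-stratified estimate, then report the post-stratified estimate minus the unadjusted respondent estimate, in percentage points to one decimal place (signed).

+3.5 percentage points

Unadjusted (pooled respondent) estimate weights by respondent counts:
  (50/400)×68.7 + (50/400)×81.8 + (175/400)×77.8 + (125/400)×47.7 = 67.7562%
Post-stratified estimate weights by population shares:
  0.1×68.7 + 0.4×81.8 + 0.26×77.8 + 0.24×47.7 = 71.266%
Difference = 71.266 − 67.7562 = 3.5098 pp.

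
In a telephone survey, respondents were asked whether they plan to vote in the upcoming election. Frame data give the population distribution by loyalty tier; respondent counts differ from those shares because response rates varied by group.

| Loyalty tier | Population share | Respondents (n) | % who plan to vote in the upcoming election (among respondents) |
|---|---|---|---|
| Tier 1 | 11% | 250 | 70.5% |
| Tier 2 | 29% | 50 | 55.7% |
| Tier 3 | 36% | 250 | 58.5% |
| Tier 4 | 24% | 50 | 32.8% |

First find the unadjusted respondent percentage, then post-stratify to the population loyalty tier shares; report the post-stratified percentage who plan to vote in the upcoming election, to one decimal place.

Without adjustment, the pooled respondent share is:
  (250/600)×70.5 + (50/600)×55.7 + (250/600)×58.5 + (50/600)×32.8 = 61.125%
Reweighting by population loyalty tier shares:
  0.11×70.5 + 0.29×55.7 + 0.36×58.5 + 0.24×32.8 = 52.84%

52.8%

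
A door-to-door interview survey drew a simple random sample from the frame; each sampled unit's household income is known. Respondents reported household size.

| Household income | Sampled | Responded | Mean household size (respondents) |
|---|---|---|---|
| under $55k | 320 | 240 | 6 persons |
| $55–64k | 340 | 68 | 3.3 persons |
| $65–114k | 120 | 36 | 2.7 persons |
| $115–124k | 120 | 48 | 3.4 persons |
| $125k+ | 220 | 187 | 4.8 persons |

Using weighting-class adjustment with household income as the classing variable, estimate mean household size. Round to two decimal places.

4.31

Response rates by class: under $55k 240/320 = 75%, $55–64k 68/340 = 20%, $65–114k 36/120 = 30%, $115–124k 48/120 = 40%, $125k+ 187/220 = 85%.
Each respondent's weight = sampled/responded in their class; summing within a class gives n_sampled, so:
  under $55k: 320 × 6 = 1920
  $55–64k: 340 × 3.3 = 1122
  $65–114k: 120 × 2.7 = 324
  $115–124k: 120 × 3.4 = 408
  $125k+: 220 × 4.8 = 1056
Adjusted estimate = 4830 / 1,120 = 4.3125 → 4.31.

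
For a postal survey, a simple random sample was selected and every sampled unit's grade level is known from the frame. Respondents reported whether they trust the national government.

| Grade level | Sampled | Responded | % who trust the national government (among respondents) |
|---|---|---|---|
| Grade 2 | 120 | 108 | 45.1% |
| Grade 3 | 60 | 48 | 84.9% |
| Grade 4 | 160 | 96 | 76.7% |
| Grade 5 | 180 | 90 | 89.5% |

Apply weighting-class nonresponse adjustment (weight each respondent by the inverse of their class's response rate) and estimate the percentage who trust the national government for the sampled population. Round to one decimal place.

74.8%

Response rates by class: Grade 2 108/120 = 90%, Grade 3 48/60 = 80%, Grade 4 96/160 = 60%, Grade 5 90/180 = 50%.
Each respondent's weight = sampled/responded in their class; summing within a class gives n_sampled, so:
  Grade 2: 120 × 45.1 = 5412
  Grade 3: 60 × 84.9 = 5094
  Grade 4: 160 × 76.7 = 12,272
  Grade 5: 180 × 89.5 = 16,110
Adjusted estimate = 38,888 / 520 = 74.7846 → 74.8%.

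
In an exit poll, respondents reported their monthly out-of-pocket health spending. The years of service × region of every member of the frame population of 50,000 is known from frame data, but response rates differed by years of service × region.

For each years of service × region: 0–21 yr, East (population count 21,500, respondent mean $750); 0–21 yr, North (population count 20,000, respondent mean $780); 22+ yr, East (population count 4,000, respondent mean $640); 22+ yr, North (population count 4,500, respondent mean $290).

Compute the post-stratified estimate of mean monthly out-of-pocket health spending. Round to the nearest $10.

Each cell contributes population-share × respondent value:
  0–21 yr, East: (21,500/50,000) × 750 = 322.5
  0–21 yr, North: (20,000/50,000) × 780 = 312
  22+ yr, East: (4,000/50,000) × 640 = 51.2
  22+ yr, North: (4,500/50,000) × 290 = 26.1
Post-stratified estimate = 711.8 → $710.

$710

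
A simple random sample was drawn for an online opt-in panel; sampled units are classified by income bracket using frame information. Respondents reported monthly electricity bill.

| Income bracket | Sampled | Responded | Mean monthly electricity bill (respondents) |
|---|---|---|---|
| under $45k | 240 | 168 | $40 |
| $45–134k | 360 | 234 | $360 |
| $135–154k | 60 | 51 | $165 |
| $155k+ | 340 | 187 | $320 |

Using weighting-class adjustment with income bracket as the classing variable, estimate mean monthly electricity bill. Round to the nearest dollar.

$258

Class response rates: under $45k 168/240 = 70%, $45–134k 234/360 = 65%, $135–154k 51/60 = 85%, $155k+ 187/340 = 55%.
With weight = n_sampled/n_responded per class, the weighted class total is n_sampled:
  under $45k: 240 × 40 = 9600
  $45–134k: 360 × 360 = 129,600
  $135–154k: 60 × 165 = 9900
  $155k+: 340 × 320 = 108,800
Adjusted estimate = 257,900 / 1,000 = 257.9 → $258.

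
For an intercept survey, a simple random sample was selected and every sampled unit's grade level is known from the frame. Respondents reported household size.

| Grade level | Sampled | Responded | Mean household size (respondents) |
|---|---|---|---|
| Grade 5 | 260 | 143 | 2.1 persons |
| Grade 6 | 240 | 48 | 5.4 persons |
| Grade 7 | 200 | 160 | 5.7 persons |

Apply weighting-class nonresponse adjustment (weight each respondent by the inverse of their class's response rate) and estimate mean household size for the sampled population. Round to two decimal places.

4.26

Class response rates: Grade 5 143/260 = 55%, Grade 6 48/240 = 20%, Grade 7 160/200 = 80%.
Each respondent's weight = sampled/responded in their class; summing within a class gives n_sampled, so:
  Grade 5: 260 × 2.1 = 546
  Grade 6: 240 × 5.4 = 1296
  Grade 7: 200 × 5.7 = 1140
Adjusted estimate = 2982 / 700 = 4.26 → 4.26.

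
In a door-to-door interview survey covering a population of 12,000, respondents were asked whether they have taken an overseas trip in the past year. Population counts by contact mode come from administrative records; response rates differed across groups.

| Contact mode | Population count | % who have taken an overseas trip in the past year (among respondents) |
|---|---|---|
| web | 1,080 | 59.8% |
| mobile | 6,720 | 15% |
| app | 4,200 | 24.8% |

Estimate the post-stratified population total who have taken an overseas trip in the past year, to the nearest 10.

Estimated count per cell = population count × respondent percentage:
  web: 1,080 × 59.8% = 645.84
  mobile: 6,720 × 15% = 1008
  app: 4,200 × 24.8% = 1041.6
Estimated total = 2695.44 → 2,700.

2,700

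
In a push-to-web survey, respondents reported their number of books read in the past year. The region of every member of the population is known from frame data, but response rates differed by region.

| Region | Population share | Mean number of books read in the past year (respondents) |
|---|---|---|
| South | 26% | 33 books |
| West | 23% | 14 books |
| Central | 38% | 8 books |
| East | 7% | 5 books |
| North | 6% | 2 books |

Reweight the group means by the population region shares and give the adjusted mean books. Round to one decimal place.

15.3

Weight each group's respondent value by its population share:
  South: 0.26 × 33 = 8.58
  West: 0.23 × 14 = 3.22
  Central: 0.38 × 8 = 3.04
  East: 0.07 × 5 = 0.35
  North: 0.06 × 2 = 0.12
Post-stratified estimate = 15.31 → 15.3.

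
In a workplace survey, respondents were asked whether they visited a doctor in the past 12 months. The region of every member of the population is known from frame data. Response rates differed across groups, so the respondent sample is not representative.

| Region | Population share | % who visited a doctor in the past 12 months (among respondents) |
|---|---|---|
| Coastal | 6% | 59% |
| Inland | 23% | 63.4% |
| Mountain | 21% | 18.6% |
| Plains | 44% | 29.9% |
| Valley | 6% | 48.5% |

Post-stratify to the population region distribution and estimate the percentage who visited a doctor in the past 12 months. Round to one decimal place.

Weight each group's respondent value by its population share:
  Coastal: 0.06 × 59 = 3.54
  Inland: 0.23 × 63.4 = 14.582
  Mountain: 0.21 × 18.6 = 3.906
  Plains: 0.44 × 29.9 = 13.156
  Valley: 0.06 × 48.5 = 2.91
Post-stratified estimate = 38.094 → 38.1%.

38.1%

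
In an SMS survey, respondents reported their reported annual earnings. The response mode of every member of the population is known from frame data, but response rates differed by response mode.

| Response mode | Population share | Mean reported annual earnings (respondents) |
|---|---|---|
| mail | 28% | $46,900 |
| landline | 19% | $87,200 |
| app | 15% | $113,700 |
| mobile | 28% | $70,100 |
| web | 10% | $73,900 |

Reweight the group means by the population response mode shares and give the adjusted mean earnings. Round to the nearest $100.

Weight each group's respondent value by its population share:
  mail: 0.28 × 46,900 = 13,132
  landline: 0.19 × 87,200 = 16,568
  app: 0.15 × 113,700 = 17,055
  mobile: 0.28 × 70,100 = 19,628
  web: 0.1 × 73,900 = 7390
Post-stratified estimate = 73,773 → $73,800.

$73,800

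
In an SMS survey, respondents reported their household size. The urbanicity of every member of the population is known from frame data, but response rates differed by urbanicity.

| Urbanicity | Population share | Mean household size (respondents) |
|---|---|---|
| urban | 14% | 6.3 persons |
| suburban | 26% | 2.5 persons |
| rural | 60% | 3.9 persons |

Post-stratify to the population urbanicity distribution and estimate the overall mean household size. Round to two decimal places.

Reweight to the known urbanicity distribution:
  urban: 0.14 × 6.3 = 0.882
  suburban: 0.26 × 2.5 = 0.65
  rural: 0.6 × 3.9 = 2.34
Post-stratified estimate = 3.872 → 3.87.

3.87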